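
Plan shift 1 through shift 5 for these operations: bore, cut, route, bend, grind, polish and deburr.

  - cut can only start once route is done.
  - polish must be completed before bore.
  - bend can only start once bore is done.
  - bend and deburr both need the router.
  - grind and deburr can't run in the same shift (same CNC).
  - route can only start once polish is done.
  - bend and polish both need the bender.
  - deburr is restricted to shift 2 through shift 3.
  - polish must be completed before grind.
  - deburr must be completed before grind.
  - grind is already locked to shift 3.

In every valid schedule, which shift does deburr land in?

shift 2

deburr's window is shift 2–shift 3.
grind is fixed at shift 3, and deburr can't share a shift with grind.
So deburr must be shift 2.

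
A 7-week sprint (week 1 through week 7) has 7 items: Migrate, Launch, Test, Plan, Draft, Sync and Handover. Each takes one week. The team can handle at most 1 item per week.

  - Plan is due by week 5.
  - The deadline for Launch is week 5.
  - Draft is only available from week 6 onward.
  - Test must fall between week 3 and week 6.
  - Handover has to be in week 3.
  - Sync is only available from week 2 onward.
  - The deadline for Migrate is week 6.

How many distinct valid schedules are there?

Splitting on Migrate: it can be week 1 (14), week 2 (12), week 4 (8), week 5 (8), week 6 (8). Listing each branch's schedules as (Launch, Test, Plan, Draft, Sync, Handover) by week number:
Migrate=week 1: (2,4,5,6,7,3) (2,4,5,7,6,3) (2,5,4,6,7,3) (2,5,4,7,6,3) (2,6,4,7,5,3) (2,6,5,7,4,3) (4,5,2,6,7,3) (4,5,2,7,6,3) (4,6,2,7,5,3) (4,6,5,7,2,3) (5,4,2,6,7,3) (5,4,2,7,6,3) (5,6,2,7,4,3) (5,6,4,7,2,3) — 14.
Migrate=week 2: (1,4,5,6,7,3) (1,4,5,7,6,3) (1,5,4,6,7,3) (1,5,4,7,6,3) (1,6,4,7,5,3) (1,6,5,7,4,3) (4,5,1,6,7,3) (4,5,1,7,6,3) (4,6,1,7,5,3) (5,4,1,6,7,3) (5,4,1,7,6,3) (5,6,1,7,4,3) — 12.
Migrate=week 4: (1,5,2,6,7,3) (1,5,2,7,6,3) (1,6,2,7,5,3) (1,6,5,7,2,3) (2,5,1,6,7,3) (2,5,1,7,6,3) (2,6,1,7,5,3) (5,6,1,7,2,3) — 8.
Migrate=week 5: (1,4,2,6,7,3) (1,4,2,7,6,3) (1,6,2,7,4,3) (1,6,4,7,2,3) (2,4,1,6,7,3) (2,4,1,7,6,3) (2,6,1,7,4,3) (4,6,1,7,2,3) — 8.
Migrate=week 6: (1,4,2,7,5,3) (1,4,5,7,2,3) (1,5,2,7,4,3) (1,5,4,7,2,3) (2,4,1,7,5,3) (2,5,1,7,4,3) (4,5,1,7,2,3) (5,4,1,7,2,3) — 8.
Summing: 14 + 12 + 8 + 8 + 8 = 50.

50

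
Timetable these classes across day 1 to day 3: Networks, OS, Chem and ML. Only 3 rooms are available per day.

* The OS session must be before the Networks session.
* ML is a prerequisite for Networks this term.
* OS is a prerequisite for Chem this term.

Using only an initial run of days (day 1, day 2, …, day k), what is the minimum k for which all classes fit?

2 days

The precedence chain requires at least 2 distinct days.
With at most 3 per day and 4 classes, at least 2 days are needed.
2 works (last occupied day: day 2): for example OS in day 1; ML in day 1; Chem in day 2; Networks in day 2.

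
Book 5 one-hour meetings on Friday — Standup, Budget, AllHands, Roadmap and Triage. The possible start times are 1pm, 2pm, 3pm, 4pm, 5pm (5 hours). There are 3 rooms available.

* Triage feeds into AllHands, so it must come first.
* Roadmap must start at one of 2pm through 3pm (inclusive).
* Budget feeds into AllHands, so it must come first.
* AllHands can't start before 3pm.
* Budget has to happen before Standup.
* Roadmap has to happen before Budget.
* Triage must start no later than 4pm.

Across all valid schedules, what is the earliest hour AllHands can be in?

AllHands is available from 3pm; precedence pushes AllHands to at least 4pm.
AllHands at 4pm is achievable: Roadmap in 2pm, AllHands in 4pm, Triage in 1pm, Budget in 3pm, Standup in 4pm.

4pm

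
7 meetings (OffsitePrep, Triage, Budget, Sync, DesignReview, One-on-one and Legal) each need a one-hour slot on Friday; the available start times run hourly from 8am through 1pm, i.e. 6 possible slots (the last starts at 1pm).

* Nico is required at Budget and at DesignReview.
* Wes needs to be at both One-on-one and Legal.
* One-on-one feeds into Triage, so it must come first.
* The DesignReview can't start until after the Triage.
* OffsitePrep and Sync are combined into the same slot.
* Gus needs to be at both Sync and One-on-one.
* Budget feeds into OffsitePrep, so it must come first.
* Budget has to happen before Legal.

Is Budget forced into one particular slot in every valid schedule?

Budget can be 8am (e.g. Sync=9am; OffsitePrep=9am; DesignReview=10am; Triage=9am; Budget=8am; Legal=9am; One-on-one=8am) or 9am (e.g. Sync=10am; One-on-one=8am; Triage=9am; Legal=10am; DesignReview=10am; OffsitePrep=10am; Budget=9am).

No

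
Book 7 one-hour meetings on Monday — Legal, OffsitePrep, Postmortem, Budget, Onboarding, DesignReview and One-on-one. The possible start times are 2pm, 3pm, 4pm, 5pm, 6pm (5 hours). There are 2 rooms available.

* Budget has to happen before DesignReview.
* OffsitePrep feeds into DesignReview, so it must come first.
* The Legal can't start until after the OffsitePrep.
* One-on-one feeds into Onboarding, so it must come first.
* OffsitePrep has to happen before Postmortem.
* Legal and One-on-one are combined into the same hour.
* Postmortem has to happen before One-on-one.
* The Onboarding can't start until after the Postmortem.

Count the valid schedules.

Splitting on Legal: it can be 4pm (12), 5pm (17). Listing each branch's schedules as (OffsitePrep, Postmortem, Budget, Onboarding, DesignReview, One-on-one):
Legal=4pm: (2pm,3pm,2pm,5pm,3pm,4pm) (2pm,3pm,2pm,5pm,5pm,4pm) (2pm,3pm,2pm,5pm,6pm,4pm) (2pm,3pm,2pm,6pm,3pm,4pm) (2pm,3pm,2pm,6pm,5pm,4pm) (2pm,3pm,2pm,6pm,6pm,4pm) (2pm,3pm,3pm,5pm,5pm,4pm) (2pm,3pm,3pm,5pm,6pm,4pm) (2pm,3pm,3pm,6pm,5pm,4pm) (2pm,3pm,3pm,6pm,6pm,4pm) (2pm,3pm,5pm,5pm,6pm,4pm) (2pm,3pm,5pm,6pm,6pm,4pm) — 12.
Legal=5pm: (2pm,3pm,2pm,6pm,3pm,5pm) (2pm,3pm,2pm,6pm,4pm,5pm) (2pm,3pm,2pm,6pm,6pm,5pm) (2pm,3pm,3pm,6pm,4pm,5pm) (2pm,3pm,3pm,6pm,6pm,5pm) (2pm,3pm,4pm,6pm,6pm,5pm) (2pm,4pm,2pm,6pm,3pm,5pm) (2pm,4pm,2pm,6pm,4pm,5pm) (2pm,4pm,2pm,6pm,6pm,5pm) (2pm,4pm,3pm,6pm,4pm,5pm) (2pm,4pm,3pm,6pm,6pm,5pm) (2pm,4pm,4pm,6pm,6pm,5pm) (3pm,4pm,2pm,6pm,4pm,5pm) (3pm,4pm,2pm,6pm,6pm,5pm) (3pm,4pm,3pm,6pm,4pm,5pm) (3pm,4pm,3pm,6pm,6pm,5pm) (3pm,4pm,4pm,6pm,6pm,5pm) — 17.
Summing: 12 + 17 = 29.

29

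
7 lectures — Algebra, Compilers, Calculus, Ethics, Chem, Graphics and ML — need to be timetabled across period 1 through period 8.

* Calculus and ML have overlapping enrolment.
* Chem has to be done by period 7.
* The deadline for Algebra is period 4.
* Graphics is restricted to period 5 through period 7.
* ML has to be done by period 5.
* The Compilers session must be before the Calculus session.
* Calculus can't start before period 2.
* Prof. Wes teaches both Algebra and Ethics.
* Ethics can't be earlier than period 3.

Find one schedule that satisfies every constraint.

Ethics in period 3; Calculus in period 2; Compilers in period 1; ML in period 1; Algebra in period 1; Graphics in period 5; Chem in period 1

Checking: Compilers(period 1) before Calculus(period 2); Algebra(period 1) != Ethics(period 3); Calculus(period 2) != ML(period 1); Calculus=period 2 in [period 2,period 8]; Chem=period 1 in [period 1,period 7]; Algebra=period 1 in [period 1,period 4]; ML=period 1 in [period 1,period 5]; Ethics=period 3 in [period 3,period 8]; Graphics=period 5 in [period 5,period 7].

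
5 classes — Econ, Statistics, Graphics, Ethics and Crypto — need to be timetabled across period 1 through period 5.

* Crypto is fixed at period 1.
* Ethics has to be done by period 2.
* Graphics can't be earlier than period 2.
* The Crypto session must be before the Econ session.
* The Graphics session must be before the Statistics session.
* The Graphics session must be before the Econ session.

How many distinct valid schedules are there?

Splitting on Econ: it can be period 3 (6), period 4 (10), period 5 (12). Listing each branch's schedules as (Statistics, Graphics, Ethics, Crypto) by period number:
Econ=period 3: (3,2,1,1) (3,2,2,1) (4,2,1,1) (4,2,2,1) (5,2,1,1) (5,2,2,1) — 6.
Econ=period 4: (3,2,1,1) (3,2,2,1) (4,2,1,1) (4,2,2,1) (4,3,1,1) (4,3,2,1) (5,2,1,1) (5,2,2,1) (5,3,1,1) (5,3,2,1) — 10.
Econ=period 5: (3,2,1,1) (3,2,2,1) (4,2,1,1) (4,2,2,1) (4,3,1,1) (4,3,2,1) (5,2,1,1) (5,2,2,1) (5,3,1,1) (5,3,2,1) (5,4,1,1) (5,4,2,1) — 12.
Summing: 6 + 10 + 12 = 28.

28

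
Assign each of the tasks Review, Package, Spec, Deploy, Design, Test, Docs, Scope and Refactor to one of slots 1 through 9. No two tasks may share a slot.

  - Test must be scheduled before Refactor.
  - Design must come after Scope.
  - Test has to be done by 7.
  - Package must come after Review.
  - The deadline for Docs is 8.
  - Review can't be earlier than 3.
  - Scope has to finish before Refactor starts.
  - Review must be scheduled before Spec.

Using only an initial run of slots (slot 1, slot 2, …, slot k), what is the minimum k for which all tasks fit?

9

The precedence chain requires at least 2 distinct slots.
With at most 1 per slot and 9 tasks, at least 9 slots are needed.
Propagating the time windows through the other constraints, Package can't land before 4, so the schedule must run through at least slot 4.
9 works (last occupied slot: 9): for example Spec=7, Package=6, Review=3, Refactor=5, Test=1, Design=8, Scope=4, Deploy=9, Docs=2.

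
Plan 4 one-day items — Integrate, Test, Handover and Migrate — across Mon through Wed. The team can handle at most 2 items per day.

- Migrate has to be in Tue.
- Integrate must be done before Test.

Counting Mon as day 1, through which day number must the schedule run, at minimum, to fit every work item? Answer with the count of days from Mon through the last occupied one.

2

The precedence chain requires at least 2 distinct days.
With at most 2 per day and 4 work items, at least 2 days are needed.
2 works (last occupied day: Tue): for example Test in Tue, Integrate in Mon, Handover in Mon, Migrate in Tue.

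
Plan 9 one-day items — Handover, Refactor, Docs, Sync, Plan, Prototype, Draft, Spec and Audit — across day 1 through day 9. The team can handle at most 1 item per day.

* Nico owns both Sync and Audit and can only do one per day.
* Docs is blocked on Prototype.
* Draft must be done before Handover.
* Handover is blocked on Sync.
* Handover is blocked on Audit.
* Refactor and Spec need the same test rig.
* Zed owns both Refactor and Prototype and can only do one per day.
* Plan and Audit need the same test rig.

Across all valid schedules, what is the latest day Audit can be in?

day 8

Downstream work caps Audit at day 8.
Audit at day 8 is achievable: Audit=day 8; Docs=day 2; Spec=day 7; Handover=day 9; Draft=day 4; Plan=day 6; Sync=day 3; Refactor=day 5; Prototype=day 1.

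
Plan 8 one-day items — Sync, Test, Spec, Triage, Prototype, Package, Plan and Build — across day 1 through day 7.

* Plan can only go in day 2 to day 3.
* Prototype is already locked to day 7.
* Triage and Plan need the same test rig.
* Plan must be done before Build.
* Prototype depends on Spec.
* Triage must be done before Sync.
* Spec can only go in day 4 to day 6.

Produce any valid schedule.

Package=day 1, Test=day 1, Spec=day 4, Triage=day 1, Build=day 3, Plan=day 2, Sync=day 2, Prototype=day 7

Checking: Plan(day 2) before Build(day 3); Spec(day 4) before Prototype(day 7); Triage(day 1) before Sync(day 2); Triage(day 1) != Plan(day 2); Prototype=day 7 in [day 7,day 7]; Plan=day 2 in [day 2,day 3]; Spec=day 4 in [day 4,day 6].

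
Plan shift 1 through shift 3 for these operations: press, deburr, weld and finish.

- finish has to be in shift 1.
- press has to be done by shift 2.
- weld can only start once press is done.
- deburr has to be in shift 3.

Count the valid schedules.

3

Enumerating: weld -> shift 2, deburr -> shift 3, finish -> shift 1, press -> shift 1 | finish in shift 1; press in shift 1; weld in shift 3; deburr in shift 3 | finish -> shift 1, weld -> shift 3, press -> shift 2, deburr -> shift 3.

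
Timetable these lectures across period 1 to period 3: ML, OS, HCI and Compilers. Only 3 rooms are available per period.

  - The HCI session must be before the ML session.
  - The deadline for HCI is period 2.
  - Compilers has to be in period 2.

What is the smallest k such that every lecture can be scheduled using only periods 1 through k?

The precedence chain requires at least 2 distinct periods.
With at most 3 per period and 4 lectures, at least 2 periods are needed.
2 works (last occupied period: period 2): for example HCI=period 1, ML=period 2, Compilers=period 2, OS=period 1.

2 periods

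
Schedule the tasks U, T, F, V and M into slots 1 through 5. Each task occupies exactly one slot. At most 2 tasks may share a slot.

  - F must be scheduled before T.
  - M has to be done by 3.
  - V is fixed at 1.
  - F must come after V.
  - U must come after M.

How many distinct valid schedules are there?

54

Splitting on U: it can be 2 (6), 3 (12), 4 (18), 5 (18). Listing each branch's schedules as (T, F, V, M):
U=2: (3,2,1,1) (4,2,1,1) (4,3,1,1) (5,2,1,1) (5,3,1,1) (5,4,1,1) — 6.
U=3: (3,2,1,1) (3,2,1,2) (4,2,1,1) (4,2,1,2) (4,3,1,1) (4,3,1,2) (5,2,1,1) (5,2,1,2) (5,3,1,1) (5,3,1,2) (5,4,1,1) (5,4,1,2) — 12.
U=4: (3,2,1,1) (3,2,1,2) (3,2,1,3) (4,2,1,1) (4,2,1,2) (4,2,1,3) (4,3,1,1) (4,3,1,2) (4,3,1,3) (5,2,1,1) (5,2,1,2) (5,2,1,3) (5,3,1,1) (5,3,1,2) (5,3,1,3) (5,4,1,1) (5,4,1,2) (5,4,1,3) — 18.
U=5: (3,2,1,1) (3,2,1,2) (3,2,1,3) (4,2,1,1) (4,2,1,2) (4,2,1,3) (4,3,1,1) (4,3,1,2) (4,3,1,3) (5,2,1,1) (5,2,1,2) (5,2,1,3) (5,3,1,1) (5,3,1,2) (5,3,1,3) (5,4,1,1) (5,4,1,2) (5,4,1,3) — 18.
Summing: 6 + 12 + 18 + 18 = 54.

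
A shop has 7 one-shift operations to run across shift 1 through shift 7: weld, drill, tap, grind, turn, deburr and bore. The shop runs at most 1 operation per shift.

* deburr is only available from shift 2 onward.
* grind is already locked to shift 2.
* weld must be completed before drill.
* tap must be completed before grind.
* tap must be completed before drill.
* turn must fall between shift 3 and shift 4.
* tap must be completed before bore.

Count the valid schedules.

24

Splitting on weld: it can be shift 3 (6), shift 4 (6), shift 5 (8), shift 6 (4). Listing each branch's schedules as (drill, tap, grind, turn, deburr, bore) by shift number:
weld=shift 3: (5,1,2,4,6,7) (5,1,2,4,7,6) (6,1,2,4,5,7) (6,1,2,4,7,5) (7,1,2,4,5,6) (7,1,2,4,6,5) — 6.
weld=shift 4: (5,1,2,3,6,7) (5,1,2,3,7,6) (6,1,2,3,5,7) (6,1,2,3,7,5) (7,1,2,3,5,6) (7,1,2,3,6,5) — 6.
weld=shift 5: (6,1,2,3,4,7) (6,1,2,3,7,4) (6,1,2,4,3,7) (6,1,2,4,7,3) (7,1,2,3,4,6) (7,1,2,3,6,4) (7,1,2,4,3,6) (7,1,2,4,6,3) — 8.
weld=shift 6: (7,1,2,3,4,5) (7,1,2,3,5,4) (7,1,2,4,3,5) (7,1,2,4,5,3) — 4.
Summing: 6 + 6 + 8 + 4 = 24.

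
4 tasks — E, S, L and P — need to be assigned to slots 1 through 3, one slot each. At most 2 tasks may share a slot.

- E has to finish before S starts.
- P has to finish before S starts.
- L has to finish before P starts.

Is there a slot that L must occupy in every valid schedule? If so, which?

Downstream work caps L at 1.
So L is pinned to 1.

1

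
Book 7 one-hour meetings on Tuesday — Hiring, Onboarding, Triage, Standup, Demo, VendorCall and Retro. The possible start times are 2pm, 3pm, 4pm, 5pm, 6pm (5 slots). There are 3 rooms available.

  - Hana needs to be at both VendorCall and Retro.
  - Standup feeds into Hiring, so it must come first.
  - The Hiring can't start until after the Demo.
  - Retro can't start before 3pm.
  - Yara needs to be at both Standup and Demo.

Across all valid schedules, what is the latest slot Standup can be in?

5pm

Downstream work caps Standup at 5pm.
Standup at 5pm is achievable: Demo -> 2pm; Hiring -> 6pm; VendorCall -> 4pm; Onboarding -> 2pm; Triage -> 2pm; Retro -> 3pm; Standup -> 5pm.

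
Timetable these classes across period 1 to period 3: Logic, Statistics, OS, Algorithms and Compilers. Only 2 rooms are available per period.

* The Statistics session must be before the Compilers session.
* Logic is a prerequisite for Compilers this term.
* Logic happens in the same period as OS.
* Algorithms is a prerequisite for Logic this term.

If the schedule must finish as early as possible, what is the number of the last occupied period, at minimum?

The precedence chain requires at least 3 distinct periods.
With at most 2 per period and 5 classes, at least 3 periods are needed.
3 works (last occupied period: period 3): for example Logic in period 2; Compilers in period 3; OS in period 2; Algorithms in period 1; Statistics in period 1.

3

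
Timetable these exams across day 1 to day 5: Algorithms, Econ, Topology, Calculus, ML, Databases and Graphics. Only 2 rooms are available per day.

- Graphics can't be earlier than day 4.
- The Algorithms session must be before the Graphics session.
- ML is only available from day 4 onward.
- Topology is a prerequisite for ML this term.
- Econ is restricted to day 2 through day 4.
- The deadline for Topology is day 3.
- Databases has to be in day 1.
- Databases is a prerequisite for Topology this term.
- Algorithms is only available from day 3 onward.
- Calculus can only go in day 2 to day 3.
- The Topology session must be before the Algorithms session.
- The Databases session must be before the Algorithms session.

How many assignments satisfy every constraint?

Splitting on Algorithms: it can be day 3 (14), day 4 (16). Listing each branch's schedules as (Econ, Topology, Calculus, ML, Databases, Graphics) by day number:
Algorithms=day 3: (2,2,3,4,1,4) (2,2,3,4,1,5) (2,2,3,5,1,4) (2,2,3,5,1,5) (3,2,2,4,1,4) (3,2,2,4,1,5) (3,2,2,5,1,4) (3,2,2,5,1,5) (4,2,2,4,1,5) (4,2,2,5,1,4) (4,2,2,5,1,5) (4,2,3,4,1,5) (4,2,3,5,1,4) (4,2,3,5,1,5) — 14.
Algorithms=day 4: (2,2,3,4,1,5) (2,2,3,5,1,5) (2,3,2,4,1,5) (2,3,2,5,1,5) (2,3,3,4,1,5) (2,3,3,5,1,5) (3,2,2,4,1,5) (3,2,2,5,1,5) (3,2,3,4,1,5) (3,2,3,5,1,5) (3,3,2,4,1,5) (3,3,2,5,1,5) (4,2,2,5,1,5) (4,2,3,5,1,5) (4,3,2,5,1,5) (4,3,3,5,1,5) — 16.
Summing: 14 + 16 = 30.

30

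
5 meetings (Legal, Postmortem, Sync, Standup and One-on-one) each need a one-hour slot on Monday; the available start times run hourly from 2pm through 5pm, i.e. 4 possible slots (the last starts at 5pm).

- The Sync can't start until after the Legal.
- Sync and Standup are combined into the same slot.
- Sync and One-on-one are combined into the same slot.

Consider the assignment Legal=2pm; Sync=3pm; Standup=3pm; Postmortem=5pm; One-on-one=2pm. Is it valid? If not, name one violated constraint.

Sync and Standup are combined into the same slot — holds.
Sync and One-on-one are combined into the same slot — violated.
The Sync can't start until after the Legal — holds.

No — it violates: Sync and One-on-one are combined into the same slot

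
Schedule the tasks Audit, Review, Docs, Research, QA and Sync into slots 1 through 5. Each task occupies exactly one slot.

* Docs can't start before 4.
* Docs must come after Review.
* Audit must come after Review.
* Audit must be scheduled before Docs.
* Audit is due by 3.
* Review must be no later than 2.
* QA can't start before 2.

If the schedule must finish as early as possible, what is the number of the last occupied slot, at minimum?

The precedence chain requires at least 3 distinct slots.
Docs can't be placed before 4, so the schedule must run through at least slot 4.
4 works (last occupied slot: 4): for example Audit in 2, QA in 2, Review in 1, Docs in 4, Research in 1, Sync in 1.

slot 4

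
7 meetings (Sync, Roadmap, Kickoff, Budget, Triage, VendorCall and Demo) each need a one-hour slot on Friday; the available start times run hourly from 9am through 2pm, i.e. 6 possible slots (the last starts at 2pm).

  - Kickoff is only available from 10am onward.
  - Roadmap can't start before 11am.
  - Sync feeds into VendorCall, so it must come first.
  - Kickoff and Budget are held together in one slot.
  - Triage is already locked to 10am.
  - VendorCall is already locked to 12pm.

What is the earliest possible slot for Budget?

10am

Budget must be in the same slot as Kickoff, which can't be before 10am, so Budget is at least 10am.
Budget at 10am is achievable: Sync -> 9am, Roadmap -> 11am, Budget -> 10am, VendorCall -> 12pm, Demo -> 9am, Triage -> 10am, Kickoff -> 10am.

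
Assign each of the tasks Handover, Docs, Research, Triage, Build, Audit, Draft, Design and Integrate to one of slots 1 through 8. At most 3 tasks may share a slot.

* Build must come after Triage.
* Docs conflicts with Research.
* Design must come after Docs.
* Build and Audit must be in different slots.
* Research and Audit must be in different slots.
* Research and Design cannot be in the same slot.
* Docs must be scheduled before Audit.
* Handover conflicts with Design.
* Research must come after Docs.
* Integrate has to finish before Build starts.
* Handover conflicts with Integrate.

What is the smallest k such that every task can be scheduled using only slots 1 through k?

The precedence chain requires at least 2 distinct slots.
With at most 3 per slot and 9 tasks, at least 3 slots are needed.
3 works (last occupied slot: 3): for example Integrate=1; Research=2; Triage=1; Handover=2; Docs=1; Design=3; Draft=3; Build=2; Audit=3.

3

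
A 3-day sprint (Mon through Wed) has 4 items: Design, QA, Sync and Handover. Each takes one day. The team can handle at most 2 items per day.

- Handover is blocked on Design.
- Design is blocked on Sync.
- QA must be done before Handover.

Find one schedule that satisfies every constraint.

Design in Tue; Handover in Wed; Sync in Mon; QA in Mon

Checking: QA(Mon) before Handover(Wed); Sync(Mon) before Design(Tue); Design(Tue) before Handover(Wed); max 2 per day (cap 2).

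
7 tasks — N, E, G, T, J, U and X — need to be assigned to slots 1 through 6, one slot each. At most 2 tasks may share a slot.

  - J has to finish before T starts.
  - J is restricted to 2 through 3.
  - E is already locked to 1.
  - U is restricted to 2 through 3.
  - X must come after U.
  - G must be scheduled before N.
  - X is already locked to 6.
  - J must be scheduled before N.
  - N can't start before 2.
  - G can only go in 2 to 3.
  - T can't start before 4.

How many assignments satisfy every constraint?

Splitting on N: it can be 3 (3), 4 (18), 5 (18), 6 (12). Listing each branch's schedules as (E, G, T, J, U, X):
N=3: (1,2,4,2,3,6) (1,2,5,2,3,6) (1,2,6,2,3,6) — 3.
N=4: (1,2,4,2,3,6) (1,2,4,3,2,6) (1,2,4,3,3,6) (1,2,5,2,3,6) (1,2,5,3,2,6) (1,2,5,3,3,6) (1,2,6,2,3,6) (1,2,6,3,2,6) (1,2,6,3,3,6) (1,3,4,2,2,6) (1,3,4,2,3,6) (1,3,4,3,2,6) (1,3,5,2,2,6) (1,3,5,2,3,6) (1,3,5,3,2,6) (1,3,6,2,2,6) (1,3,6,2,3,6) (1,3,6,3,2,6) — 18.
N=5: (1,2,4,2,3,6) (1,2,4,3,2,6) (1,2,4,3,3,6) (1,2,5,2,3,6) (1,2,5,3,2,6) (1,2,5,3,3,6) (1,2,6,2,3,6) (1,2,6,3,2,6) (1,2,6,3,3,6) (1,3,4,2,2,6) (1,3,4,2,3,6) (1,3,4,3,2,6) (1,3,5,2,2,6) (1,3,5,2,3,6) (1,3,5,3,2,6) (1,3,6,2,2,6) (1,3,6,2,3,6) (1,3,6,3,2,6) — 18.
N=6: (1,2,4,2,3,6) (1,2,4,3,2,6) (1,2,4,3,3,6) (1,2,5,2,3,6) (1,2,5,3,2,6) (1,2,5,3,3,6) (1,3,4,2,2,6) (1,3,4,2,3,6) (1,3,4,3,2,6) (1,3,5,2,2,6) (1,3,5,2,3,6) (1,3,5,3,2,6) — 12.
Summing: 3 + 18 + 18 + 12 = 51.

51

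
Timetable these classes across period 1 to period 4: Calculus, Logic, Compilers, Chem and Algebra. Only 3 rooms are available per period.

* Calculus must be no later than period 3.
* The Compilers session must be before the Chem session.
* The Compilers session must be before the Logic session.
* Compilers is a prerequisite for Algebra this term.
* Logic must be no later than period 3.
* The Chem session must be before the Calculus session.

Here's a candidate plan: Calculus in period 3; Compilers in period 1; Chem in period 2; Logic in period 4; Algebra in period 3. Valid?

The Chem session must be before the Calculus session — holds.
Logic must be no later than period 3 — violated.
Calculus must be no later than period 3 — holds.
Only 3 rooms are available per period — holds.
The Compilers session must be before the Chem session — holds.
Compilers is a prerequisite for Algebra this term — holds.
The Compilers session must be before the Logic session — holds.

No. Logic must be no later than period 3 is not satisfied.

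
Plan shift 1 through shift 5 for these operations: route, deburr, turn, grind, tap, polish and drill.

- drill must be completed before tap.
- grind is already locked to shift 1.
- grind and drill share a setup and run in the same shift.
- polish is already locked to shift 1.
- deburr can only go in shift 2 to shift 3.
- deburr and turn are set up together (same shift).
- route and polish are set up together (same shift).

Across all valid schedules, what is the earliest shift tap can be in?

shift 2

Precedence pushes tap to at least shift 2.
tap at shift 2 is achievable: polish=shift 1, route=shift 1, tap=shift 2, grind=shift 1, drill=shift 1, deburr=shift 2, turn=shift 2.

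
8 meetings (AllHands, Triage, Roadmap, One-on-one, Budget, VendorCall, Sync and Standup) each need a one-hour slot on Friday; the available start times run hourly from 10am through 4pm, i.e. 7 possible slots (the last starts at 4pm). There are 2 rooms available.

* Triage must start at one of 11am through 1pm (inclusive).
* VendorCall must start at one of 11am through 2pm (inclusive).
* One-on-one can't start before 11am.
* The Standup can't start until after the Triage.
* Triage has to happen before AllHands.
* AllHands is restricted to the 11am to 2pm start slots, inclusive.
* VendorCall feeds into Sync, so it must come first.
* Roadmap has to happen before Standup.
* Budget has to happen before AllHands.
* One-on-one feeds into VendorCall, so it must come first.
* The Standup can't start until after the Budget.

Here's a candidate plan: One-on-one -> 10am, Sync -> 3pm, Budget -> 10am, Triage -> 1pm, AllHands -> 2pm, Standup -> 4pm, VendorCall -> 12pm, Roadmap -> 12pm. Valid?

Budget has to happen before AllHands — holds.
One-on-one feeds into VendorCall, so it must come first — holds.
VendorCall must start at one of 11am through 2pm (inclusive) — holds.
The Standup can't start until after the Budget — holds.
Roadmap has to happen before Standup — holds.
VendorCall feeds into Sync, so it must come first — holds.
AllHands is restricted to the 11am to 2pm start slots, inclusive — holds.
The Standup can't start until after the Triage — holds.
Triage has to happen before AllHands — holds.
There are 2 rooms available — holds.
Triage must start at one of 11am through 1pm (inclusive) — holds.
One-on-one can't start before 11am — violated.

No — it violates: One-on-one can't start before 11am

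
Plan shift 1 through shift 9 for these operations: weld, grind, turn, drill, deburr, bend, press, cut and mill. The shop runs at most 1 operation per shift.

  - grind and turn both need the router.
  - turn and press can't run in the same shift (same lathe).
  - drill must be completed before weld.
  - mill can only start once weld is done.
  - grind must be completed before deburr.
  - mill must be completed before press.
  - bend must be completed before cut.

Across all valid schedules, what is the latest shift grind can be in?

Downstream work caps grind at shift 8.
grind at shift 8 is achievable: deburr in shift 9, turn in shift 7, grind in shift 8, drill in shift 1, mill in shift 3, press in shift 5, bend in shift 4, weld in shift 2, cut in shift 6.

shift 8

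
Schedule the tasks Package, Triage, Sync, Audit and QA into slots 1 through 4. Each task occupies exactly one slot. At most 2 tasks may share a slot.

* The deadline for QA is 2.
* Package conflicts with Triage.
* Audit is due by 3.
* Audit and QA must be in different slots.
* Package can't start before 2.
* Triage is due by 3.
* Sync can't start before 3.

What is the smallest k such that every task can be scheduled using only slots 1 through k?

3

With at most 2 per slot and 5 tasks, at least 3 slots are needed.
Sync can't be placed before 3, so the schedule must run through at least slot 3.
3 works (last occupied slot: 3): for example Audit=2, Triage=1, QA=1, Package=2, Sync=3.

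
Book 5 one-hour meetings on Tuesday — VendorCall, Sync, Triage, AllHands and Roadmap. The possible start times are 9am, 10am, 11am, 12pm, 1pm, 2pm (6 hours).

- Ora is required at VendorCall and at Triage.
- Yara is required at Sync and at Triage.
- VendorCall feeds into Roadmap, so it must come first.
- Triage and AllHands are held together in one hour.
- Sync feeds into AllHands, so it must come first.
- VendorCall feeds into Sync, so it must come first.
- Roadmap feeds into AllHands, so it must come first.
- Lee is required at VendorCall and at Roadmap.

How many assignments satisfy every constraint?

Splitting on VendorCall: it can be 9am (30), 10am (14), 11am (5), 12pm (1). Listing each branch's schedules as (Sync, Triage, AllHands, Roadmap):
VendorCall=9am: (10am,11am,11am,10am) (10am,12pm,12pm,10am) (10am,12pm,12pm,11am) (10am,1pm,1pm,10am) (10am,1pm,1pm,11am) (10am,1pm,1pm,12pm) (10am,2pm,2pm,10am) (10am,2pm,2pm,11am) (10am,2pm,2pm,12pm) (10am,2pm,2pm,1pm) (11am,12pm,12pm,10am) (11am,12pm,12pm,11am) (11am,1pm,1pm,10am) (11am,1pm,1pm,11am) (11am,1pm,1pm,12pm) (11am,2pm,2pm,10am) (11am,2pm,2pm,11am) (11am,2pm,2pm,12pm) (11am,2pm,2pm,1pm) (12pm,1pm,1pm,10am) (12pm,1pm,1pm,11am) (12pm,1pm,1pm,12pm) (12pm,2pm,2pm,10am) (12pm,2pm,2pm,11am) (12pm,2pm,2pm,12pm) (12pm,2pm,2pm,1pm) (1pm,2pm,2pm,10am) (1pm,2pm,2pm,11am) (1pm,2pm,2pm,12pm) (1pm,2pm,2pm,1pm) — 30.
VendorCall=10am: (11am,12pm,12pm,11am) (11am,1pm,1pm,11am) (11am,1pm,1pm,12pm) (11am,2pm,2pm,11am) (11am,2pm,2pm,12pm) (11am,2pm,2pm,1pm) (12pm,1pm,1pm,11am) (12pm,1pm,1pm,12pm) (12pm,2pm,2pm,11am) (12pm,2pm,2pm,12pm) (12pm,2pm,2pm,1pm) (1pm,2pm,2pm,11am) (1pm,2pm,2pm,12pm) (1pm,2pm,2pm,1pm) — 14.
VendorCall=11am: (12pm,1pm,1pm,12pm) (12pm,2pm,2pm,12pm) (12pm,2pm,2pm,1pm) (1pm,2pm,2pm,12pm) (1pm,2pm,2pm,1pm) — 5.
VendorCall=12pm: (1pm,2pm,2pm,1pm) — 1.
Summing: 30 + 14 + 5 + 1 = 50.

50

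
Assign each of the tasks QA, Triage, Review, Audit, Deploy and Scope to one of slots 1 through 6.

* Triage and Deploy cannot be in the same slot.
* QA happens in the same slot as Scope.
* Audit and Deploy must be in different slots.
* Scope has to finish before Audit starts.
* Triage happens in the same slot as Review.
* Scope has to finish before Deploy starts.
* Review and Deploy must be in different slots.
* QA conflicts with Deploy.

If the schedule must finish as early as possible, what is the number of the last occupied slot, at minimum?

The precedence chain requires at least 2 distinct slots.
Could 2 slots be enough, i.e. nothing placed later than 2? No: Audit must come after Scope (at 1 or later) → {2}; Scope must come before Audit (at 2 or earlier) → {1}; Deploy must come after Scope (at 1 or later) → {2}; Deploy can't share with Audit (2) → nothing is left.
So 2 slots is not enough.
3 works (last occupied slot: 3): for example Deploy -> 3, Triage -> 1, Scope -> 1, Audit -> 2, QA -> 1, Review -> 1.

slot 3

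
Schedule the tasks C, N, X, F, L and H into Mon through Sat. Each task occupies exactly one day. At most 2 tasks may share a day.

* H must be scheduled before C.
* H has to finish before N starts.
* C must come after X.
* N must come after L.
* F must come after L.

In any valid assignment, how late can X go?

Fri

Downstream work caps X at Fri.
X at Fri is achievable: L -> Mon; N -> Tue; C -> Sat; F -> Tue; X -> Fri; H -> Mon.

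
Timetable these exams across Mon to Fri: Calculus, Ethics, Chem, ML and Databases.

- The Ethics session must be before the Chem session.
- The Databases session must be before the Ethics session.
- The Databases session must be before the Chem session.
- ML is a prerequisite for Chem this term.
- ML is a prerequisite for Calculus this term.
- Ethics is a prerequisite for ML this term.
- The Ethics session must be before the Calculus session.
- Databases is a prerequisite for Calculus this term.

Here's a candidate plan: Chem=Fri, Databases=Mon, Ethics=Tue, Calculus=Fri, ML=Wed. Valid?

Valid

The Ethics session must be before the Chem session — holds.
ML is a prerequisite for Chem this term — holds.
The Ethics session must be before the Calculus session — holds.
ML is a prerequisite for Calculus this term — holds.
Databases is a prerequisite for Calculus this term — holds.
The Databases session must be before the Ethics session — holds.
Ethics is a prerequisite for ML this term — holds.
The Databases session must be before the Chem session — holds.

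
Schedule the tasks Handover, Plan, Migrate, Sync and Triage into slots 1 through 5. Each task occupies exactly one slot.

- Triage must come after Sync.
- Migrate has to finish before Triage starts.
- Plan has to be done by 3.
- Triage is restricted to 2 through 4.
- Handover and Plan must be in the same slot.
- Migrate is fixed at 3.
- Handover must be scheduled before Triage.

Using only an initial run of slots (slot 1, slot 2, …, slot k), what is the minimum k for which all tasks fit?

4

The precedence chain requires at least 2 distinct slots.
Propagating the time windows through the other constraints, Triage can't land before 4, so the schedule must run through at least slot 4.
4 works (last occupied slot: 4): for example Plan=1, Migrate=3, Triage=4, Sync=1, Handover=1.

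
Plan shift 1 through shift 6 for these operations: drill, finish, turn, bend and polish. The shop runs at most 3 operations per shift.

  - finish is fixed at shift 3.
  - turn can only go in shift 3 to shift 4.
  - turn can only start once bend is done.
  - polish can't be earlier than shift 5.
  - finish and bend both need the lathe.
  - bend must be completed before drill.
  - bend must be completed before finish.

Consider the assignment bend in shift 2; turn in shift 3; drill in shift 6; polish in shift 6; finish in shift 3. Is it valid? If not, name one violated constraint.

turn can only go in shift 3 to shift 4 — holds.
bend must be completed before drill — holds.
finish is fixed at shift 3 — holds.
polish can't be earlier than shift 5 — holds.
The shop runs at most 3 operations per shift — holds.
finish and bend both need the lathe — holds.
bend must be completed before finish — holds.
turn can only start once bend is done — holds.

Valid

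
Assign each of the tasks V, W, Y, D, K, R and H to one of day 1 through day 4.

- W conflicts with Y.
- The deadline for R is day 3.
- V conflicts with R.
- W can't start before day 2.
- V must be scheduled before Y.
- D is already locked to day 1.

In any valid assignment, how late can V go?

Downstream work caps V at day 3.
V at day 3 is achievable: W=day 2; H=day 1; D=day 1; Y=day 4; R=day 1; K=day 1; V=day 3.

day 3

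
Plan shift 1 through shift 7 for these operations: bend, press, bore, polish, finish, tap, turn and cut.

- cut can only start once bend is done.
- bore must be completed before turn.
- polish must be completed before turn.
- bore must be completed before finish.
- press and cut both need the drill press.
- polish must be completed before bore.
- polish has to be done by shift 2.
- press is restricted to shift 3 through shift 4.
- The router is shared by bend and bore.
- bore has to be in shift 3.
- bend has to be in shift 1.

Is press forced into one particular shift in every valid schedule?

No

press can be shift 3 (e.g. bore=shift 3; finish=shift 4; press=shift 3; polish=shift 1; tap=shift 1; cut=shift 2; bend=shift 1; turn=shift 4) or shift 4 (e.g. cut=shift 2, press=shift 4, turn=shift 4, bend=shift 1, finish=shift 4, polish=shift 1, bore=shift 3, tap=shift 1).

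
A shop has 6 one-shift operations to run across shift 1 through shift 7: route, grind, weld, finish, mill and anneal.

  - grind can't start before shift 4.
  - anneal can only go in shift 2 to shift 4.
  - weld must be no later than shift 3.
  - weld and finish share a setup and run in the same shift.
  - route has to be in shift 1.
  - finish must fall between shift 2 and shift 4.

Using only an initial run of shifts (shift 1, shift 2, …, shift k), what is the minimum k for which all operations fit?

grind can't be placed before shift 4, so the schedule must run through at least shift 4.
4 works (last occupied shift: shift 4): for example route -> shift 1; anneal -> shift 2; mill -> shift 1; grind -> shift 4; weld -> shift 2; finish -> shift 2.

4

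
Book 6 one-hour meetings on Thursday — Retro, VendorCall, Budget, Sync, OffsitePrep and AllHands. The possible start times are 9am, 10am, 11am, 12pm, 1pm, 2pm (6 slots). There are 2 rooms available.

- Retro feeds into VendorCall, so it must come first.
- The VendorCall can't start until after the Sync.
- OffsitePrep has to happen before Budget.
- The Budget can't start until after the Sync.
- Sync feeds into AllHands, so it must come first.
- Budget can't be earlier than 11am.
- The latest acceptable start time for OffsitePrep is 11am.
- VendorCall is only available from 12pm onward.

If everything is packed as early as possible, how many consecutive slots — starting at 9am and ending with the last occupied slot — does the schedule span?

4 slots

The precedence chain requires at least 2 distinct slots.
With at most 2 per slot and 6 meetings, at least 3 slots are needed.
VendorCall can't be placed before 12pm — that is slot 4 counting from 9am — so the schedule must run through at least 4 slots.
4 works (last occupied slot: 12pm): for example AllHands=10am, VendorCall=12pm, Sync=9am, OffsitePrep=9am, Retro=10am, Budget=11am.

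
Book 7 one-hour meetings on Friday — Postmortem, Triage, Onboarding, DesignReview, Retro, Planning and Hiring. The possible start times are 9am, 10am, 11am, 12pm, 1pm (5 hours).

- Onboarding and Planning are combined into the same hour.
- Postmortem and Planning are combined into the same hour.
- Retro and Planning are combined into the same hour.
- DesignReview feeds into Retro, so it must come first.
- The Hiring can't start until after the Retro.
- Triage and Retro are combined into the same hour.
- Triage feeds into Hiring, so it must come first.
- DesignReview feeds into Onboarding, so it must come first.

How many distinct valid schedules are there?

Splitting on Postmortem: it can be 10am (3), 11am (4), 12pm (3). Listing each branch's schedules as (Triage, Onboarding, DesignReview, Retro, Planning, Hiring):
Postmortem=10am: (10am,10am,9am,10am,10am,11am) (10am,10am,9am,10am,10am,12pm) (10am,10am,9am,10am,10am,1pm) — 3.
Postmortem=11am: (11am,11am,9am,11am,11am,12pm) (11am,11am,9am,11am,11am,1pm) (11am,11am,10am,11am,11am,12pm) (11am,11am,10am,11am,11am,1pm) — 4.
Postmortem=12pm: (12pm,12pm,9am,12pm,12pm,1pm) (12pm,12pm,10am,12pm,12pm,1pm) (12pm,12pm,11am,12pm,12pm,1pm) — 3.
Summing: 3 + 4 + 3 = 10.

10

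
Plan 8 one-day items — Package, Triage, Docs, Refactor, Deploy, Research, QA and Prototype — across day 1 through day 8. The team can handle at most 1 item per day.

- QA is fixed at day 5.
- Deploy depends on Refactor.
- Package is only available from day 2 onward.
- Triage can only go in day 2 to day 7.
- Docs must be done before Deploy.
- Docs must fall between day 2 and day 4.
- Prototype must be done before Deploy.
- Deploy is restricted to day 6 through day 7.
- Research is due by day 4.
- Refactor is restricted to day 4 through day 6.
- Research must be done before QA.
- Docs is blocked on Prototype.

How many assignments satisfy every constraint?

15

Splitting on Triage: it can be day 2 (3), day 3 (3), day 4 (3), day 6 (3), day 7 (3). Listing each branch's schedules as (Package, Docs, Refactor, Deploy, Research, QA, Prototype) by day number:
Triage=day 2: (8,3,6,7,4,5,1) (8,4,6,7,1,5,3) (8,4,6,7,3,5,1) — 3.
Triage=day 3: (8,2,6,7,4,5,1) (8,4,6,7,1,5,2) (8,4,6,7,2,5,1) — 3.
Triage=day 4: (8,2,6,7,3,5,1) (8,3,6,7,1,5,2) (8,3,6,7,2,5,1) — 3.
Triage=day 6: (8,2,4,7,3,5,1) (8,3,4,7,1,5,2) (8,3,4,7,2,5,1) — 3.
Triage=day 7: (8,2,4,6,3,5,1) (8,3,4,6,1,5,2) (8,3,4,6,2,5,1) — 3.
Summing: 3 + 3 + 3 + 3 + 3 = 15.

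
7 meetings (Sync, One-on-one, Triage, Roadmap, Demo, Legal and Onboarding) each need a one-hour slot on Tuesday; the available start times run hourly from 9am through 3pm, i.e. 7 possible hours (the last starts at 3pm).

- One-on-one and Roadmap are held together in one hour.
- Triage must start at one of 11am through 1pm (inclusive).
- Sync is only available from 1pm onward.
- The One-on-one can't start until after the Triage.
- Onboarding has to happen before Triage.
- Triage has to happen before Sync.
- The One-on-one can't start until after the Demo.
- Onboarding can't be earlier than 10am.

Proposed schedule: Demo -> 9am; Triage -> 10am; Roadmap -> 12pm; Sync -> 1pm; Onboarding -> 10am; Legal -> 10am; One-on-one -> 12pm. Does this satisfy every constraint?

One-on-one and Roadmap are held together in one hour — holds.
The One-on-one can't start until after the Demo — holds.
Sync is only available from 1pm onward — holds.
The One-on-one can't start until after the Triage — holds.
Triage must start at one of 11am through 1pm (inclusive) — violated.
Onboarding has to happen before Triage — violated.
Triage has to happen before Sync — holds.
Onboarding can't be earlier than 10am — holds.

No. Triage must start at one of 11am through 1pm (inclusive) is not satisfied.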